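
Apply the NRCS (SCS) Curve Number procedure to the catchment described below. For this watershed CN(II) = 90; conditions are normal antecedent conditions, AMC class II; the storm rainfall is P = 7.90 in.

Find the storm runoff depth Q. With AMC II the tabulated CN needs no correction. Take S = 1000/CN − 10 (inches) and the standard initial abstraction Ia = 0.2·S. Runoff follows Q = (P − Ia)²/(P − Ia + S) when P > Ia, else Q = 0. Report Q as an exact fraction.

Q = 477481/71190 in ≈ 6.707 in

CN(II) = 90; AMC II needs no correction.
Max retention: S = 1000/90 − 10 = 10/9 in (≈ 1.111 in)
Ia = 0.2S: 0.2·1.111 = 0.222 in (exactly 2/9)
Since P=7.900 > Ia=0.222: effective rainfall P−Ia = 691/90 in
Q: (691/90)² ÷ (791/90) = 477481/71190 in (≈ 6.707 in)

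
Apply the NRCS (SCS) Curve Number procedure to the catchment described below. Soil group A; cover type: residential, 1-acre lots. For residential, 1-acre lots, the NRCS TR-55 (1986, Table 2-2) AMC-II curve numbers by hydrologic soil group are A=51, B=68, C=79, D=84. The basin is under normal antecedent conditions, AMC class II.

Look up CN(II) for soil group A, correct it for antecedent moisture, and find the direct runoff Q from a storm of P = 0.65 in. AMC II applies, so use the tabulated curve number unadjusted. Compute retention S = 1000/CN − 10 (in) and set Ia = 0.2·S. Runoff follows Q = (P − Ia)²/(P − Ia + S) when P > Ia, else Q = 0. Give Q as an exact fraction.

NRCS table: residential, 1-acre lots, soil group A → CN(II) = 51
CN(II) = 51; AMC II needs no correction.
S = 1000/51 − 10 = 490/51 in ≈ 9.608 in
Ia = 0.2S: 0.2·9.608 = 1.922 in (exactly 98/51)
P = 0.650 ≤ Ia = 1.922 in: entire storm abstracted, Q = 0.

Q = 0 in ≈ 0.000 in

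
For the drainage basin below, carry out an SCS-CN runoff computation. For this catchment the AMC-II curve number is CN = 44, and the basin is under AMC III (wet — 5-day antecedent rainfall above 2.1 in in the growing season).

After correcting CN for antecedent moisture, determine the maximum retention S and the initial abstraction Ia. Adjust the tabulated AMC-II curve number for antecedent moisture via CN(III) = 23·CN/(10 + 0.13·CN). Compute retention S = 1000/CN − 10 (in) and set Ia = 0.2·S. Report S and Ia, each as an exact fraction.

S = 1400/253 in ≈ 5.534 in; Ia = 280/253 in ≈ 1.107 in

Wet (AMC III): CN(III) = 23·44/(10 + 0.13·44) = 1012/(393/25) = 25300/393 ≈ 64.377
Max retention: S = 1000/(25300/393) − 10 = 1400/253 in (≈ 5.534 in)
Ia = 0.2S: 0.2·5.534 = 1.107 in (exactly 280/253)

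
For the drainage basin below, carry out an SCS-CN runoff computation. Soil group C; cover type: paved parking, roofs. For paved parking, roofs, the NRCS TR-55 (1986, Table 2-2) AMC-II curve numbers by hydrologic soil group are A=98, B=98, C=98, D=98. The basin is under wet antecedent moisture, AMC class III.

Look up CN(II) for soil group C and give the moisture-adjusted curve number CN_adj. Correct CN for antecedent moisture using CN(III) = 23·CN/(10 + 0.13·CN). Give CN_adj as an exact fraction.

NRCS table: paved parking, roofs, soil group C → CN(II) = 98
CN(III) from CN(II)=98: (23·98)/(10 + 0.13·98) = 112700/1137 ≈ 99.120

CN_adj = 112700/1137 ≈ 99.120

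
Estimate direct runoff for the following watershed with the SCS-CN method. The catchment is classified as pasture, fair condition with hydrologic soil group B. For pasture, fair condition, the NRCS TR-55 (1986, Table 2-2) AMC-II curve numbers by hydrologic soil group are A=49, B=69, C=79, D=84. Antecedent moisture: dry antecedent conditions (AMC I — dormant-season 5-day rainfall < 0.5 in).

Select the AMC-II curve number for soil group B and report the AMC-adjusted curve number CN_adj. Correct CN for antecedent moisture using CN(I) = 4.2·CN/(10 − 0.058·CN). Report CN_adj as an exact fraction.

NRCS table: pasture, fair condition, soil group B → CN(II) = 69
Adjust CN=69 to AMC I: 4.2·69/(10 − 0.058·69) → (1449/5) ÷ (2999/500) = 144900/2999 ≈ 48.316

CN_adj = 144900/2999 ≈ 48.316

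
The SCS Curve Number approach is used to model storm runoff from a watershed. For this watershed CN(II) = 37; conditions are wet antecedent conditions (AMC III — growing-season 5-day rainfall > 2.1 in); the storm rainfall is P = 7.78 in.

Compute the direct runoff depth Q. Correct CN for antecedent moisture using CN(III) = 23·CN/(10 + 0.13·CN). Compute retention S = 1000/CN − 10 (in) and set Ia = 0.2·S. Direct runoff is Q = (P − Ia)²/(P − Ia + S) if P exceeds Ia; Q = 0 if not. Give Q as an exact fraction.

Adjust CN=37 to AMC III: 23·37/(10 + 0.13·37) → 851 ÷ (1481/100) = 85100/1481 ≈ 57.461
S = 1000/(85100/1481) − 10 = 6300/851 in ≈ 7.403 in
Ia = 0.2S: 0.2·7.403 = 1.481 in (exactly 1260/851)
P − Ia = 7.780 − 1.481 = 268039/42550 ≈ 6.299 in (> 0, runoff occurs)
Runoff Q = (P−Ia)²/(P−Ia+S) = (6.299)²/(6.299+7.403) = 71844905521/24808309450 ≈ 2.896 in

Q = 71844905521/24808309450 in ≈ 2.896 in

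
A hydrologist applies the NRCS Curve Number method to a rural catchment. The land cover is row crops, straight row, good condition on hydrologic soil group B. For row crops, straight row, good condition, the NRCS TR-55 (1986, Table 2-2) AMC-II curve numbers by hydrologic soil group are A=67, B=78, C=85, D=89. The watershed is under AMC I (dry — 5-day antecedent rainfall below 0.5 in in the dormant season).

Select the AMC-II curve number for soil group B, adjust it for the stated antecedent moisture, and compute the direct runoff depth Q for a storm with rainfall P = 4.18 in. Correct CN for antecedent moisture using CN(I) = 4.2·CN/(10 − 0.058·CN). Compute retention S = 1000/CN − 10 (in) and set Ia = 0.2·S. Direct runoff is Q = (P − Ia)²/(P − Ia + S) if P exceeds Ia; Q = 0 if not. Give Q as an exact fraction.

NRCS table: row crops, straight row, good condition, soil group B → CN(II) = 78
CN(I) from CN(II)=78: (4.2·78)/(10 − 0.058·78) = 81900/1369 ≈ 59.825
Max retention: S = 1000/(81900/1369) − 10 = 5500/819 in (≈ 6.716 in)
Initial abstraction Ia = S/5 = (5500/819)/5 = 1100/819 ≈ 1.343 in
Since P=4.180 > Ia=1.343: effective rainfall P−Ia = 116171/40950 in
Q = (116171/40950)²/((116171/40950) + 5500/819) = (13495701241/1676902500)/(391171/40950) = 1226881931/1456222950 in ≈ 0.843 in

Q = 1226881931/1456222950 in ≈ 0.843 in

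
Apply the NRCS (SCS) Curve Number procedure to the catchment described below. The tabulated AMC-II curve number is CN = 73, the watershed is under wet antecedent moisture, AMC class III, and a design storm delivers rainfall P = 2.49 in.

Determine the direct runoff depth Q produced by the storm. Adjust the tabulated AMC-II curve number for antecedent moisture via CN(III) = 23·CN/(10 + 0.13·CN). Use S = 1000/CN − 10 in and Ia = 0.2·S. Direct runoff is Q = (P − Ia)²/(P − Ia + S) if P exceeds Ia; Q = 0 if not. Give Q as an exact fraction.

Q = 44182564347/35486840300 in ≈ 1.245 in

Wet (AMC III): CN(III) = 23·73/(10 + 0.13·73) = 1679/(1949/100) = 167900/1949 ≈ 86.147
Retention S: 1000/CN − 10 with CN=86.147 → S = 2700/1679 ≈ 1.608 in
Initial abstraction Ia = S/5 = (2700/1679)/5 = 540/1679 ≈ 0.322 in
Since P=2.490 > Ia=0.322: effective rainfall P−Ia = 364071/167900 in
Runoff Q = (P−Ia)²/(P−Ia+S) = (2.168)²/(2.168+1.608) = 44182564347/35486840300 ≈ 1.245 in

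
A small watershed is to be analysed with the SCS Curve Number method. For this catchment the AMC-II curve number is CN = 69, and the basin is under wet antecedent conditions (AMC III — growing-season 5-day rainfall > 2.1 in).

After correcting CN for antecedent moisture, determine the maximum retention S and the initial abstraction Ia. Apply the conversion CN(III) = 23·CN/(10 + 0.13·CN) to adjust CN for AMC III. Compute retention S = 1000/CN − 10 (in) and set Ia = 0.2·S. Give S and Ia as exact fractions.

S = 3100/1587 in ≈ 1.953 in; Ia = 620/1587 in ≈ 0.391 in

CN(III) from CN(II)=69: (23·69)/(10 + 0.13·69) = 158700/1897 ≈ 83.658
S = 1000/(158700/1897) − 10 = 3100/1587 in ≈ 1.953 in
Ia = 0.2S: 0.2·1.953 = 0.391 in (exactly 620/1587)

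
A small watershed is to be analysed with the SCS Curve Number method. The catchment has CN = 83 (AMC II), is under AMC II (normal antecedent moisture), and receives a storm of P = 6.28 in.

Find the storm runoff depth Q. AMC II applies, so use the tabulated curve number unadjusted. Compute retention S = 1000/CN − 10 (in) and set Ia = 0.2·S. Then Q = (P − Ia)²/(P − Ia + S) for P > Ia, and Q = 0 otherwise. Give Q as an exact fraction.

Q = 148376761/34094325 in ≈ 4.352 in

Average conditions: CN = 83 (no AMC adjustment).
Retention S: 1000/CN − 10 with CN=83.000 → S = 170/83 ≈ 2.048 in
Ia = 0.2·(170/83) = 34/83 in ≈ 0.410 in
Since P=6.280 > Ia=0.410: effective rainfall P−Ia = 12181/2075 in
Runoff Q = (P−Ia)²/(P−Ia+S) = (5.870)²/(5.870+2.048) = 148376761/34094325 ≈ 4.352 in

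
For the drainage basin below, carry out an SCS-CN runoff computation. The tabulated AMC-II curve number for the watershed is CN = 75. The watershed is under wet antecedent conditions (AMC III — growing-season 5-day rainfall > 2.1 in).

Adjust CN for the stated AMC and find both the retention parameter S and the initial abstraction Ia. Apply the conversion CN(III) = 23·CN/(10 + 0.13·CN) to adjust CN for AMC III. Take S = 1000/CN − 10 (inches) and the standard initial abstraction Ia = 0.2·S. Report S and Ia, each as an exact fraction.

CN(III) from CN(II)=75: (23·75)/(10 + 0.13·75) = 6900/79 ≈ 87.342
S = 1000/(6900/79) − 10 = 100/69 in ≈ 1.449 in
Initial abstraction Ia = S/5 = (100/69)/5 = 20/69 ≈ 0.290 in

S = 100/69 in ≈ 1.449 in; Ia = 20/69 in ≈ 0.290 in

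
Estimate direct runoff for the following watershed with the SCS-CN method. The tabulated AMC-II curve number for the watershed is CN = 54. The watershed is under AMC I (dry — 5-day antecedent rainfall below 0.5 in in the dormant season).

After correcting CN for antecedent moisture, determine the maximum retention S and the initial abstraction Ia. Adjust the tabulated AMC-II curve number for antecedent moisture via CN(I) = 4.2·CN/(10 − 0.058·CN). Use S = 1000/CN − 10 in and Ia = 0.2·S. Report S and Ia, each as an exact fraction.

S = 11500/567 in ≈ 20.282 in; Ia = 2300/567 in ≈ 4.056 in

Adjust CN=54 to AMC I: 4.2·54/(10 − 0.058·54) → (1134/5) ÷ (1717/250) = 56700/1717 ≈ 33.023
Retention S: 1000/CN − 10 with CN=33.023 → S = 11500/567 ≈ 20.282 in
Ia = 0.2·(11500/567) = 2300/567 in ≈ 4.056 in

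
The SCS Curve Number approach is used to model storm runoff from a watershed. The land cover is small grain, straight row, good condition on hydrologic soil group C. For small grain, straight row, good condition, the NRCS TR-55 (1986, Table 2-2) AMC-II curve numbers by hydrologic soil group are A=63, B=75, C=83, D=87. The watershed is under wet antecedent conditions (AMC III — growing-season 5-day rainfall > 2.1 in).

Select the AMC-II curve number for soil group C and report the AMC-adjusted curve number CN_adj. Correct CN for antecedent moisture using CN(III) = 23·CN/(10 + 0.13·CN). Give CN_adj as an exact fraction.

CN_adj = 190900/2079 ≈ 91.823

NRCS table: small grain, straight row, good condition, soil group C → CN(II) = 83
CN(III) from CN(II)=83: (23·83)/(10 + 0.13·83) = 190900/2079 ≈ 91.823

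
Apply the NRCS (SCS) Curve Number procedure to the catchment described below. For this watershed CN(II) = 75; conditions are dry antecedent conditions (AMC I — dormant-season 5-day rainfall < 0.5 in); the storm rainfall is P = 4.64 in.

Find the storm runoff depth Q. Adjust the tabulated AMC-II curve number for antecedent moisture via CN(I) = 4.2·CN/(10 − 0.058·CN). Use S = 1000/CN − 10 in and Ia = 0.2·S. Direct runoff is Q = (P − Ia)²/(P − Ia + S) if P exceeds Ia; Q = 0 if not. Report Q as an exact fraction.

Dry (AMC I): CN(I) = 4.2·75/(10 − 0.058·75) = 315/(113/20) = 6300/113 ≈ 55.752
Retention S: 1000/CN − 10 with CN=55.752 → S = 500/63 ≈ 7.937 in
Ia = 0.2S: 0.2·7.937 = 1.587 in (exactly 100/63)
P − Ia = 4.640 − 1.587 = 4808/1575 ≈ 3.053 in (> 0, runoff occurs)
Q: (4808/1575)² ÷ (17308/1575) = 5779216/6815025 in (≈ 0.848 in)

Q = 5779216/6815025 in ≈ 0.848 in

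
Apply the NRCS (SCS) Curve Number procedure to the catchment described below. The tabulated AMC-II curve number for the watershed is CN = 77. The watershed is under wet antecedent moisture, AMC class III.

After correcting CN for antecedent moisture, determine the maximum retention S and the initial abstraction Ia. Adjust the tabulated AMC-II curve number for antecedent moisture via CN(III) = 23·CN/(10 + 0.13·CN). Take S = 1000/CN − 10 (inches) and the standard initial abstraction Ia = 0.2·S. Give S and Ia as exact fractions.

S = 100/77 in ≈ 1.299 in; Ia = 20/77 in ≈ 0.260 in

Adjust CN=77 to AMC III: 23·77/(10 + 0.13·77) → 1771 ÷ (2001/100) = 7700/87 ≈ 88.506
Max retention: S = 1000/(7700/87) − 10 = 100/77 in (≈ 1.299 in)
Ia = 0.2S: 0.2·1.299 = 0.260 in (exactly 20/77)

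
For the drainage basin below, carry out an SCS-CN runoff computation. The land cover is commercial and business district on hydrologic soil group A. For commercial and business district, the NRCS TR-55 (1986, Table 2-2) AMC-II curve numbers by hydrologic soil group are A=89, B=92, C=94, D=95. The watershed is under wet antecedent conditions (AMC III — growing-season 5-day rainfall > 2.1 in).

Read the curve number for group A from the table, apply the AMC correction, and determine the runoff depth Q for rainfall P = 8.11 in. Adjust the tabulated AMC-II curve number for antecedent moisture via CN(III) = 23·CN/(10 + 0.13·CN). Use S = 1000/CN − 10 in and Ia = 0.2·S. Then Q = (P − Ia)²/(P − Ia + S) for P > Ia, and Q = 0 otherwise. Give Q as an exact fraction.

Q = 2683427305689/357839549900 in ≈ 7.499 in

NRCS table: commercial and business district, soil group A → CN(II) = 89
Wet (AMC III): CN(III) = 23·89/(10 + 0.13·89) = 2047/(2157/100) = 204700/2157 ≈ 94.900
Max retention: S = 1000/(204700/2157) − 10 = 1100/2047 in (≈ 0.537 in)
Ia = 0.2S: 0.2·0.537 = 0.107 in (exactly 220/2047)
Since P=8.110 > Ia=0.107: effective rainfall P−Ia = 1638117/204700 in
Runoff Q = (P−Ia)²/(P−Ia+S) = (8.003)²/(8.003+0.537) = 2683427305689/357839549900 ≈ 7.499 in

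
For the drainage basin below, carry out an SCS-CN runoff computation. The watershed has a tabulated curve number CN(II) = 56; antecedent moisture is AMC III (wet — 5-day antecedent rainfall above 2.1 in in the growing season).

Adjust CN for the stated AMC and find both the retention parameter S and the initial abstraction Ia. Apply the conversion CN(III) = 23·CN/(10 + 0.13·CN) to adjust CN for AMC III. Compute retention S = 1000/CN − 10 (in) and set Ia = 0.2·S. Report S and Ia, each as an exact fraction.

S = 550/161 in ≈ 3.416 in; Ia = 110/161 in ≈ 0.683 in

CN(III) from CN(II)=56: (23·56)/(10 + 0.13·56) = 4025/54 ≈ 74.537
Retention S: 1000/CN − 10 with CN=74.537 → S = 550/161 ≈ 3.416 in
Ia = 0.2S: 0.2·3.416 = 0.683 in (exactly 110/161)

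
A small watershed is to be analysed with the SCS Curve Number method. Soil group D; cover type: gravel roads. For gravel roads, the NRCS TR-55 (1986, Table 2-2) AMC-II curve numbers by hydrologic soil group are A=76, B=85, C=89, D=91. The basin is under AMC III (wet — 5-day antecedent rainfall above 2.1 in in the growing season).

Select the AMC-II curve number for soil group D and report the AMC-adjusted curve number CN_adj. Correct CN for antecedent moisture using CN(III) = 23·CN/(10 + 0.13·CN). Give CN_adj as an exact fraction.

NRCS table: gravel roads, soil group D → CN(II) = 91
CN(III) from CN(II)=91: (23·91)/(10 + 0.13·91) = 209300/2183 ≈ 95.877

CN_adj = 209300/2183 ≈ 95.877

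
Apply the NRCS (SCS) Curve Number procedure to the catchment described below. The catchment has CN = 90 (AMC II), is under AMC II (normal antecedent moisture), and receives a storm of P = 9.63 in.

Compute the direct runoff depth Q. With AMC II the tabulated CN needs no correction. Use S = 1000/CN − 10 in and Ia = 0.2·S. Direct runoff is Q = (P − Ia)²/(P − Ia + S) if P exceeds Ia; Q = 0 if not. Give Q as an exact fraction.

Q = 71690089/8520300 in ≈ 8.414 in

Average conditions: CN = 90 (no AMC adjustment).
Max retention: S = 1000/90 − 10 = 10/9 in (≈ 1.111 in)
Ia = 0.2S: 0.2·1.111 = 0.222 in (exactly 2/9)
Excess rainfall: 9.630 − 0.222 = 9.408 in; P > Ia so Q > 0
Q = (8467/900)²/((8467/900) + 10/9) = (71690089/810000)/(9467/900) = 71690089/8520300 in ≈ 8.414 in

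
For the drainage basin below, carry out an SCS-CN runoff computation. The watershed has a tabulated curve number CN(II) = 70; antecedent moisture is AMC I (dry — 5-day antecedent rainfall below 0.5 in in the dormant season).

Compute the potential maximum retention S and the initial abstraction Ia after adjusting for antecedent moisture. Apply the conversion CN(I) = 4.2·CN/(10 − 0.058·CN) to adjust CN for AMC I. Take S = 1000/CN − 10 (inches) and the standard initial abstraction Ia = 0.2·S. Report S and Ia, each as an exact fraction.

S = 500/49 in ≈ 10.204 in; Ia = 100/49 in ≈ 2.041 in

CN(I) from CN(II)=70: (4.2·70)/(10 − 0.058·70) = 4900/99 ≈ 49.495
Max retention: S = 1000/(4900/99) − 10 = 500/49 in (≈ 10.204 in)
Ia = 0.2S: 0.2·10.204 = 2.041 in (exactly 100/49)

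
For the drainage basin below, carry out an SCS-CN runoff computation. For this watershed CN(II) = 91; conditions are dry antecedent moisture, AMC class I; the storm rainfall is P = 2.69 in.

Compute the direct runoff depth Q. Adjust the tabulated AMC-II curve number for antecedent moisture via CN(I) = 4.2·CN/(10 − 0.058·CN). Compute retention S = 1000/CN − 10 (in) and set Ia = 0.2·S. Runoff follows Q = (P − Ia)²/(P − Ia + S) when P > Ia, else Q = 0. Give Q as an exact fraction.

Q = 19980670609/18559186100 in ≈ 1.077 in

CN(I) from CN(II)=91: (4.2·91)/(10 − 0.058·91) = 63700/787 ≈ 80.940
Max retention: S = 1000/(63700/787) − 10 = 1500/637 in (≈ 2.355 in)
Ia = 0.2·(1500/637) = 300/637 in ≈ 0.471 in
Since P=2.690 > Ia=0.471: effective rainfall P−Ia = 141353/63700 in
Q: (141353/63700)² ÷ (291353/63700) = 19980670609/18559186100 in (≈ 1.077 in)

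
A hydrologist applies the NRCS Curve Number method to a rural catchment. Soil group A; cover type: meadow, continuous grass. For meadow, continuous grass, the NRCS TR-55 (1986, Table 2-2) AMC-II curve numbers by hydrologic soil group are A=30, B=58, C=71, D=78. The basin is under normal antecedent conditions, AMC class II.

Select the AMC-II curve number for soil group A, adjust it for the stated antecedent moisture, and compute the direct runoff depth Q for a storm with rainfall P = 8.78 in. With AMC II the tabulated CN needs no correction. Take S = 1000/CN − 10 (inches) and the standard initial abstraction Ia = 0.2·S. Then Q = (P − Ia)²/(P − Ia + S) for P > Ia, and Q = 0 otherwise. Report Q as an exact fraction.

NRCS table: meadow, continuous grass, soil group A → CN(II) = 30
CN(II) = 30; AMC II needs no correction.
Max retention: S = 1000/30 − 10 = 70/3 in (≈ 23.333 in)
Ia = 0.2·(70/3) = 14/3 in ≈ 4.667 in
Excess rainfall: 8.780 − 4.667 = 4.113 in; P > Ia so Q > 0
Q: (617/150)² ÷ (4117/150) = 380689/617550 in (≈ 0.616 in)

Q = 380689/617550 in ≈ 0.616 in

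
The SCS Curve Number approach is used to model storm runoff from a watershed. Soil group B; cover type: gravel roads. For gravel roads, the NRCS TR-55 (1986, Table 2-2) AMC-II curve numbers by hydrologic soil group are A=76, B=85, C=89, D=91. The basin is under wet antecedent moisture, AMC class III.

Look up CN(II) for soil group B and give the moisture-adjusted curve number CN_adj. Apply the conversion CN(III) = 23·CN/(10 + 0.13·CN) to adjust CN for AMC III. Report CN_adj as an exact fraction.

NRCS table: gravel roads, soil group B → CN(II) = 85
CN(III) from CN(II)=85: (23·85)/(10 + 0.13·85) = 39100/421 ≈ 92.874

CN_adj = 39100/421 ≈ 92.874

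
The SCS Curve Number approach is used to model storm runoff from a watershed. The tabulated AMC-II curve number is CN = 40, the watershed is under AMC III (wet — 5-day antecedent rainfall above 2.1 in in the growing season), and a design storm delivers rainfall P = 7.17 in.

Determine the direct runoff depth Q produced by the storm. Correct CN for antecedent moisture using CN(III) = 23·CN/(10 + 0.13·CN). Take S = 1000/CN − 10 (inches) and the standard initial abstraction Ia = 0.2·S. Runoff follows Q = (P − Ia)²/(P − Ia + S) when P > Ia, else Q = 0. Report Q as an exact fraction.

Wet (AMC III): CN(III) = 23·40/(10 + 0.13·40) = 920/(76/5) = 1150/19 ≈ 60.526
Retention S: 1000/CN − 10 with CN=60.526 → S = 150/23 ≈ 6.522 in
Ia = 0.2·(150/23) = 30/23 in ≈ 1.304 in
Since P=7.170 > Ia=1.304: effective rainfall P−Ia = 13491/2300 in
Runoff Q = (P−Ia)²/(P−Ia+S) = (5.866)²/(5.866+6.522) = 60669027/21843100 ≈ 2.777 in

Q = 60669027/21843100 in ≈ 2.777 in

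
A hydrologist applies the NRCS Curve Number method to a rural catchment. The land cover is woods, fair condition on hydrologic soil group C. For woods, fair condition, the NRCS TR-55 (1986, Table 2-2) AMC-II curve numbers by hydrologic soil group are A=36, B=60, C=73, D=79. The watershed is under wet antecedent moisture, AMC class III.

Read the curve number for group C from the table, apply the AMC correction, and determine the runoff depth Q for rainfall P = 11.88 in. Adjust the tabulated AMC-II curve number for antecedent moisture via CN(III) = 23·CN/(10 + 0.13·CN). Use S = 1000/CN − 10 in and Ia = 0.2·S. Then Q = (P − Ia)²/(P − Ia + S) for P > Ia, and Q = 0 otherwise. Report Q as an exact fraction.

NRCS table: woods, fair condition, soil group C → CN(II) = 73
Adjust CN=73 to AMC III: 23·73/(10 + 0.13·73) → 1679 ÷ (1949/100) = 167900/1949 ≈ 86.147
S = 1000/(167900/1949) − 10 = 2700/1679 in ≈ 1.608 in
Ia = 0.2·(2700/1679) = 540/1679 in ≈ 0.322 in
P − Ia = 11.880 − 0.322 = 485163/41975 ≈ 11.558 in (> 0, runoff occurs)
Q = (485163/41975)²/((485163/41975) + 2700/1679) = (235383136569/1761900625)/(552663/41975) = 2905964649/286395425 in ≈ 10.147 in

Q = 2905964649/286395425 in ≈ 10.147 in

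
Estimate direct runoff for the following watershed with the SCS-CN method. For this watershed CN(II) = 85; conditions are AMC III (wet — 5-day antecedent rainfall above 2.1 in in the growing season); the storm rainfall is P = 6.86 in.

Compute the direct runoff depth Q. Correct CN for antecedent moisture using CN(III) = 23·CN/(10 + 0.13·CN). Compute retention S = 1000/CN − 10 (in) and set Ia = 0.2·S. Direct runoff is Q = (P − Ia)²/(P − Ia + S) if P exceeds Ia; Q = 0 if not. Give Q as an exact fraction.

CN(III) from CN(II)=85: (23·85)/(10 + 0.13·85) = 39100/421 ≈ 92.874
S = 1000/(39100/421) − 10 = 300/391 in ≈ 0.767 in
Ia = 0.2S: 0.2·0.767 = 0.153 in (exactly 60/391)
Since P=6.860 > Ia=0.153: effective rainfall P−Ia = 131113/19550 in
Runoff Q = (P−Ia)²/(P−Ia+S) = (6.707)²/(6.707+0.767) = 17190618769/2856509150 ≈ 6.018 in

Q = 17190618769/2856509150 in ≈ 6.018 in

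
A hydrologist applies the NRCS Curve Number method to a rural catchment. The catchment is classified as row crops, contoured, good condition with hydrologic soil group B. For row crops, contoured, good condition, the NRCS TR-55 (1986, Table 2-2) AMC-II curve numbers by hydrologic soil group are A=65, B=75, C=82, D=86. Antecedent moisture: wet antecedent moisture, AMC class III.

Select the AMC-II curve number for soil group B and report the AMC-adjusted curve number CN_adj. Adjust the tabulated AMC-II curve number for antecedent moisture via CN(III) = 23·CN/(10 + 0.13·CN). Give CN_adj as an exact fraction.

CN_adj = 6900/79 ≈ 87.342

NRCS table: row crops, contoured, good condition, soil group B → CN(II) = 75
CN(III) from CN(II)=75: (23·75)/(10 + 0.13·75) = 6900/79 ≈ 87.342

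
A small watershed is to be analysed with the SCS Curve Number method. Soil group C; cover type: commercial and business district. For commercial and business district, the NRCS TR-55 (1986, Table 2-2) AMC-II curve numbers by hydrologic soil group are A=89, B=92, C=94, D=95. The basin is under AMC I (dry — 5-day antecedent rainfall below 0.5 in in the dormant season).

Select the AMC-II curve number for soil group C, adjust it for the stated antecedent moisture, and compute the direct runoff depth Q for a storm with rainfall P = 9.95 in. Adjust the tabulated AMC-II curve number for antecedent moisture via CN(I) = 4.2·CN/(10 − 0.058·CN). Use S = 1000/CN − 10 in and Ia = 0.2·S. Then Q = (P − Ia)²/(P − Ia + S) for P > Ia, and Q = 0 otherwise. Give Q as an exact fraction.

NRCS table: commercial and business district, soil group C → CN(II) = 94
Dry (AMC I): CN(I) = 4.2·94/(10 − 0.058·94) = (1974/5)/(1137/250) = 32900/379 ≈ 86.807
S = 1000/(32900/379) − 10 = 500/329 in ≈ 1.520 in
Ia = 0.2·(500/329) = 100/329 in ≈ 0.304 in
Since P=9.950 > Ia=0.304: effective rainfall P−Ia = 63471/6580 in
Q: (63471/6580)² ÷ (73471/6580) = 4028567841/483439180 in (≈ 8.333 in)

Q = 4028567841/483439180 in ≈ 8.333 in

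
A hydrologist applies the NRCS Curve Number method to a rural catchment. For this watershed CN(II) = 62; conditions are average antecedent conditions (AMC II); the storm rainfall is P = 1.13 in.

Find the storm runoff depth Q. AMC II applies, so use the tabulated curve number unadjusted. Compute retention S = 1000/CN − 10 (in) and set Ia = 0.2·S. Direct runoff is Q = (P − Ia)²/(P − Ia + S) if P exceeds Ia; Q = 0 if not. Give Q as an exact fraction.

Q = 0 in ≈ 0.000 in

Average conditions: CN = 62 (no AMC adjustment).
S = 1000/62 − 10 = 190/31 in ≈ 6.129 in
Initial abstraction Ia = S/5 = (190/31)/5 = 38/31 ≈ 1.226 in
P = 1.130 ≤ Ia = 1.226 in: entire storm abstracted, Q = 0.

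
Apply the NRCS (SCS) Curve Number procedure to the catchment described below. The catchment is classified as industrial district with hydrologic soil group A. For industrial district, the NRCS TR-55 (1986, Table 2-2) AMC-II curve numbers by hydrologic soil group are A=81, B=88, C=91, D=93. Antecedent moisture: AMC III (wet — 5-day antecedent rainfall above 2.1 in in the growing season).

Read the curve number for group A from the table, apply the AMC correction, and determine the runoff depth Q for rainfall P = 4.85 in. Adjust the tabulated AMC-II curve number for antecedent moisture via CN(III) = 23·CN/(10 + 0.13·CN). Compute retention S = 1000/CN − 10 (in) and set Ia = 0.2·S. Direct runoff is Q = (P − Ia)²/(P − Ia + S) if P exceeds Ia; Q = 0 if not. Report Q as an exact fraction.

Q = 29967418321/7865995860 in ≈ 3.810 in

NRCS table: industrial district, soil group A → CN(II) = 81
Wet (AMC III): CN(III) = 23·81/(10 + 0.13·81) = 1863/(2053/100) = 186300/2053 ≈ 90.745
S = 1000/(186300/2053) − 10 = 1900/1863 in ≈ 1.020 in
Initial abstraction Ia = S/5 = (1900/1863)/5 = 380/1863 ≈ 0.204 in
Excess rainfall: 4.850 − 0.204 = 4.646 in; P > Ia so Q > 0
Q: (173111/37260)² ÷ (211111/37260) = 29967418321/7865995860 in (≈ 3.810 in)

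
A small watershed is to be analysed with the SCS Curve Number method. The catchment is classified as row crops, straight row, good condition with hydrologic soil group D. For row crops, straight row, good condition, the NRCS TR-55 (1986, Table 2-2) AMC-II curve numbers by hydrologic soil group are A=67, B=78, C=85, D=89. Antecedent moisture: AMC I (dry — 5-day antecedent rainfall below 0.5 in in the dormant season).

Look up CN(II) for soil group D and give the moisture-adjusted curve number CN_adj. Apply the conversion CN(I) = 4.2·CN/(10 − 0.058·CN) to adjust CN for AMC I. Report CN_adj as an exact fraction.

NRCS table: row crops, straight row, good condition, soil group D → CN(II) = 89
Dry (AMC I): CN(I) = 4.2·89/(10 − 0.058·89) = (1869/5)/(2419/500) = 186900/2419 ≈ 77.263

CN_adj = 186900/2419 ≈ 77.263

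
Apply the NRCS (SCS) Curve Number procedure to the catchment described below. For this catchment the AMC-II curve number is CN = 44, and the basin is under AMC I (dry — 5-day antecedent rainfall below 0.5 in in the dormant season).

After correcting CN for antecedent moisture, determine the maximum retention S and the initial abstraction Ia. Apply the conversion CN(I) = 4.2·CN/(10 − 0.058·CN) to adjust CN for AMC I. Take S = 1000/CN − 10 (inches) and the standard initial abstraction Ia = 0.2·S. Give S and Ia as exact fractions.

S = 1000/33 in ≈ 30.303 in; Ia = 200/33 in ≈ 6.061 in

Adjust CN=44 to AMC I: 4.2·44/(10 − 0.058·44) → (924/5) ÷ (931/125) = 3300/133 ≈ 24.812
S = 1000/(3300/133) − 10 = 1000/33 in ≈ 30.303 in
Ia = 0.2S: 0.2·30.303 = 6.061 in (exactly 200/33)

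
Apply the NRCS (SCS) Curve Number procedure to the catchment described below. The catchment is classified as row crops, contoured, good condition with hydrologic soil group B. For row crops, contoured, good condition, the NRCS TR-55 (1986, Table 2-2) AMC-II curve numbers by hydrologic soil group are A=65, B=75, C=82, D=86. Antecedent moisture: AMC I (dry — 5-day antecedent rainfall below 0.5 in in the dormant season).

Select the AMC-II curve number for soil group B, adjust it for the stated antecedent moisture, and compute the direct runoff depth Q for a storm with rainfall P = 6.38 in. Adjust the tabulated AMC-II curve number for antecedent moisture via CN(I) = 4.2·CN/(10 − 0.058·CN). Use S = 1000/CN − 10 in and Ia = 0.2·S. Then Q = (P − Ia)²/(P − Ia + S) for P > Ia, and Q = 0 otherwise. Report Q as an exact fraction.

Q = 227919409/126305550 in ≈ 1.805 in

NRCS table: row crops, contoured, good condition, soil group B → CN(II) = 75
Dry (AMC I): CN(I) = 4.2·75/(10 − 0.058·75) = 315/(113/20) = 6300/113 ≈ 55.752
Retention S: 1000/CN − 10 with CN=55.752 → S = 500/63 ≈ 7.937 in
Ia = 0.2·(500/63) = 100/63 in ≈ 1.587 in
P − Ia = 6.380 − 1.587 = 15097/3150 ≈ 4.793 in (> 0, runoff occurs)
Runoff Q = (P−Ia)²/(P−Ia+S) = (4.793)²/(4.793+7.937) = 227919409/126305550 ≈ 1.805 in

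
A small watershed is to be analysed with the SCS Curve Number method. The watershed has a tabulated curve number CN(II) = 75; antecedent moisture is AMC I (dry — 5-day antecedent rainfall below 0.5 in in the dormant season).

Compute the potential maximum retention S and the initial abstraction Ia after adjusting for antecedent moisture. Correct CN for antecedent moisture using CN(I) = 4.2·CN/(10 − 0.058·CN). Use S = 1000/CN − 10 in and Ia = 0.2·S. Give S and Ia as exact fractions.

CN(I) from CN(II)=75: (4.2·75)/(10 − 0.058·75) = 6300/113 ≈ 55.752
Retention S: 1000/CN − 10 with CN=55.752 → S = 500/63 ≈ 7.937 in
Ia = 0.2S: 0.2·7.937 = 1.587 in (exactly 100/63)

S = 500/63 in ≈ 7.937 in; Ia = 100/63 in ≈ 1.587 in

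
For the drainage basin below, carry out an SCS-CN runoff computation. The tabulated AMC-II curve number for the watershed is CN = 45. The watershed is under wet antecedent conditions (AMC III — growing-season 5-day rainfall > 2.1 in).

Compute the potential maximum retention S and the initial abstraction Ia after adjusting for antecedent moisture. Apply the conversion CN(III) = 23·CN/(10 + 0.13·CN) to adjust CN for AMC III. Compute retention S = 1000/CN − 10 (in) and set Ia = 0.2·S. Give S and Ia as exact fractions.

Wet (AMC III): CN(III) = 23·45/(10 + 0.13·45) = 1035/(317/20) = 20700/317 ≈ 65.300
S = 1000/(20700/317) − 10 = 1100/207 in ≈ 5.314 in
Ia = 0.2S: 0.2·5.314 = 1.063 in (exactly 220/207)

S = 1100/207 in ≈ 5.314 in; Ia = 220/207 in ≈ 1.063 in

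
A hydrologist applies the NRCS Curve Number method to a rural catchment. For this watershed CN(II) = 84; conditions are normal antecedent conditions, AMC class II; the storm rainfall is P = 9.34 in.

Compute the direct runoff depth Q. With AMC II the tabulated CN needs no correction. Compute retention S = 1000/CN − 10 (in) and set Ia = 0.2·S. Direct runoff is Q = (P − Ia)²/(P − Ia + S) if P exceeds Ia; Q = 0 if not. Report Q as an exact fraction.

Q = 88491649/11977350 in ≈ 7.388 in

CN(II) = 84; AMC II needs no correction.
Retention S: 1000/CN − 10 with CN=84.000 → S = 40/21 ≈ 1.905 in
Initial abstraction Ia = S/5 = (40/21)/5 = 8/21 ≈ 0.381 in
Excess rainfall: 9.340 − 0.381 = 8.959 in; P > Ia so Q > 0
Q = (9407/1050)²/((9407/1050) + 40/21) = (88491649/1102500)/(11407/1050) = 88491649/11977350 in ≈ 7.388 in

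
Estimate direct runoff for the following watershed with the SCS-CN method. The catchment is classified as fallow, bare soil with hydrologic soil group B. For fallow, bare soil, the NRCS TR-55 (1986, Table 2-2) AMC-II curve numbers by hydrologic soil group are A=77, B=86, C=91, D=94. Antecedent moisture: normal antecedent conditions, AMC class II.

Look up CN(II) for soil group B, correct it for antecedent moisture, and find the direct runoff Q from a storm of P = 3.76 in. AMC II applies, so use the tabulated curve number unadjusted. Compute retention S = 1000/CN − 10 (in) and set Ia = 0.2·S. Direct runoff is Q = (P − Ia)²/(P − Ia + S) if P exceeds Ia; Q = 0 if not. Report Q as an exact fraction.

Q = 6815432/2925075 in ≈ 2.330 in

NRCS table: fallow, bare soil, soil group B → CN(II) = 86
Average conditions: CN = 86 (no AMC adjustment).
Retention S: 1000/CN − 10 with CN=86.000 → S = 70/43 ≈ 1.628 in
Ia = 0.2S: 0.2·1.628 = 0.326 in (exactly 14/43)
Since P=3.760 > Ia=0.326: effective rainfall P−Ia = 3692/1075 in
Q = (3692/1075)²/((3692/1075) + 70/43) = (13630864/1155625)/(5442/1075) = 6815432/2925075 in ≈ 2.330 in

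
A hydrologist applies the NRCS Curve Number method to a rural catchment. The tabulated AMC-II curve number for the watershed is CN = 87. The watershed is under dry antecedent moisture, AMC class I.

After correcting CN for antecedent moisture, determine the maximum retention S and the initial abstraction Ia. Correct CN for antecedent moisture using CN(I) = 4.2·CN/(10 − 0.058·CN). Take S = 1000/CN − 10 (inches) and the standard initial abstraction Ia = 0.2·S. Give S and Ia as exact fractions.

Dry (AMC I): CN(I) = 4.2·87/(10 − 0.058·87) = (1827/5)/(2477/500) = 182700/2477 ≈ 73.759
Retention S: 1000/CN − 10 with CN=73.759 → S = 6500/1827 ≈ 3.558 in
Initial abstraction Ia = S/5 = (6500/1827)/5 = 1300/1827 ≈ 0.712 in

S = 6500/1827 in ≈ 3.558 in; Ia = 1300/1827 in ≈ 0.712 in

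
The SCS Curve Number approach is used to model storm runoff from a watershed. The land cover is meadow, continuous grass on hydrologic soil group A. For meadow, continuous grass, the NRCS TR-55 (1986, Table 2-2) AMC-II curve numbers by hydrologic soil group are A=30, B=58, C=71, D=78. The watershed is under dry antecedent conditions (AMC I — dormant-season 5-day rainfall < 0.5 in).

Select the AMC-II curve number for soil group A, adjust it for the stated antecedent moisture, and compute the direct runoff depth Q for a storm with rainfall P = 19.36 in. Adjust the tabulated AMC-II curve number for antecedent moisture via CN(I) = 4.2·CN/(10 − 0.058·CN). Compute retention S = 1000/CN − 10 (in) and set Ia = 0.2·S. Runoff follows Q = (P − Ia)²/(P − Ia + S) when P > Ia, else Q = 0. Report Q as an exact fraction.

Q = 861184/807525 in ≈ 1.066 in

NRCS table: meadow, continuous grass, soil group A → CN(II) = 30
Dry (AMC I): CN(I) = 4.2·30/(10 − 0.058·30) = 126/(413/50) = 900/59 ≈ 15.254
Retention S: 1000/CN − 10 with CN=15.254 → S = 500/9 ≈ 55.556 in
Ia = 0.2·(500/9) = 100/9 in ≈ 11.111 in
Since P=19.360 > Ia=11.111: effective rainfall P−Ia = 1856/225 in
Q: (1856/225)² ÷ (14356/225) = 861184/807525 in (≈ 1.066 in)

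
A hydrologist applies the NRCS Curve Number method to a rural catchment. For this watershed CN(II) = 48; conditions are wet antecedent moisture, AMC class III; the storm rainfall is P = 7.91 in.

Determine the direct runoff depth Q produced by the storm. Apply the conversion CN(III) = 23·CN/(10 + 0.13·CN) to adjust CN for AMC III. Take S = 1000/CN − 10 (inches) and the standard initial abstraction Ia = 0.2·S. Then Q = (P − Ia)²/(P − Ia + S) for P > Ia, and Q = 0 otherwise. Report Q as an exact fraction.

Q = 2311590241/555995100 in ≈ 4.158 in

Wet (AMC III): CN(III) = 23·48/(10 + 0.13·48) = 1104/(406/25) = 13800/203 ≈ 67.980
Retention S: 1000/CN − 10 with CN=67.980 → S = 325/69 ≈ 4.710 in
Ia = 0.2S: 0.2·4.710 = 0.942 in (exactly 65/69)
Excess rainfall: 7.910 − 0.942 = 6.968 in; P > Ia so Q > 0
Runoff Q = (P−Ia)²/(P−Ia+S) = (6.968)²/(6.968+4.710) = 2311590241/555995100 ≈ 4.158 in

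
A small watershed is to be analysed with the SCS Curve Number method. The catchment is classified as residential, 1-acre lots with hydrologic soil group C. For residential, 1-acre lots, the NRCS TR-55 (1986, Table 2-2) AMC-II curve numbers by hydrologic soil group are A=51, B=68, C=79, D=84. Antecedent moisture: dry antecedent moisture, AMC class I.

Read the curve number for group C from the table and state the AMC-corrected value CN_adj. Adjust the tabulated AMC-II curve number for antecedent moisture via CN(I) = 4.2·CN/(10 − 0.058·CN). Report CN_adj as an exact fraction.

CN_adj = 7900/129 ≈ 61.240

NRCS table: residential, 1-acre lots, soil group C → CN(II) = 79
Dry (AMC I): CN(I) = 4.2·79/(10 − 0.058·79) = (1659/5)/(2709/500) = 7900/129 ≈ 61.240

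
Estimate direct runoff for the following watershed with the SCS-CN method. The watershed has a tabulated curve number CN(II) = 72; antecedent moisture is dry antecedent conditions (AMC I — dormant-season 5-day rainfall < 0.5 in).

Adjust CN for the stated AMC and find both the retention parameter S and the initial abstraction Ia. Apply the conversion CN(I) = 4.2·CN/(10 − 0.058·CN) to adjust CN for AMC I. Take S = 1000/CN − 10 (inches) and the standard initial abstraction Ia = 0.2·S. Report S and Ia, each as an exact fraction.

Adjust CN=72 to AMC I: 4.2·72/(10 − 0.058·72) → (1512/5) ÷ (728/125) = 675/13 ≈ 51.923
Retention S: 1000/CN − 10 with CN=51.923 → S = 250/27 ≈ 9.259 in
Ia = 0.2S: 0.2·9.259 = 1.852 in (exactly 50/27)

S = 250/27 in ≈ 9.259 in; Ia = 50/27 in ≈ 1.852 in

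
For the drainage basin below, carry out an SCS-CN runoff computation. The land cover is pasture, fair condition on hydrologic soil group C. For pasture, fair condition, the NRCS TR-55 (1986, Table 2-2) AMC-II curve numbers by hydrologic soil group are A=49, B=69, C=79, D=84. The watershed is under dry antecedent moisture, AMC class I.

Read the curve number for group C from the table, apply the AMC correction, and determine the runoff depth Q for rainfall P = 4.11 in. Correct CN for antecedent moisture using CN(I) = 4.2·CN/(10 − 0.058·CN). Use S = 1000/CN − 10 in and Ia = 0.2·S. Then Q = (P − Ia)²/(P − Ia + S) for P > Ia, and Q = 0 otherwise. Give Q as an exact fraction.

NRCS table: pasture, fair condition, soil group C → CN(II) = 79
Dry (AMC I): CN(I) = 4.2·79/(10 − 0.058·79) = (1659/5)/(2709/500) = 7900/129 ≈ 61.240
Retention S: 1000/CN − 10 with CN=61.240 → S = 500/79 ≈ 6.329 in
Ia = 0.2S: 0.2·6.329 = 1.266 in (exactly 100/79)
Since P=4.110 > Ia=1.266: effective rainfall P−Ia = 22469/7900 in
Q = (22469/7900)²/((22469/7900) + 500/79) = (504855961/62410000)/(72469/7900) = 504855961/572505100 in ≈ 0.882 in

Q = 504855961/572505100 in ≈ 0.882 in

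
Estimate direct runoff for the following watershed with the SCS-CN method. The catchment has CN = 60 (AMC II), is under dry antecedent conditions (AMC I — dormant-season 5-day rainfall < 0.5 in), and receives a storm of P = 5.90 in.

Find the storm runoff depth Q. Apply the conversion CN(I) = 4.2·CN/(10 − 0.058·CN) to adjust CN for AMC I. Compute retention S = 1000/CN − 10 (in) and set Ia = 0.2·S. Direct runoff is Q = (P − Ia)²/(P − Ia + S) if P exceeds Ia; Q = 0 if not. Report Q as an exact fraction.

Q = 2948089/7381710 in ≈ 0.399 in

CN(I) from CN(II)=60: (4.2·60)/(10 − 0.058·60) = 6300/163 ≈ 38.650
Retention S: 1000/CN − 10 with CN=38.650 → S = 1000/63 ≈ 15.873 in
Ia = 0.2S: 0.2·15.873 = 3.175 in (exactly 200/63)
P − Ia = 5.900 − 3.175 = 1717/630 ≈ 2.725 in (> 0, runoff occurs)
Runoff Q = (P−Ia)²/(P−Ia+S) = (2.725)²/(2.725+15.873) = 2948089/7381710 ≈ 0.399 in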